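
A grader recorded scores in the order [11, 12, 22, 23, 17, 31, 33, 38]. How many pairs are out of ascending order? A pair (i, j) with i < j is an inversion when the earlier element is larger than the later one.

2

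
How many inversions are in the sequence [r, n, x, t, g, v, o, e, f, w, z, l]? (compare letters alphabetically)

34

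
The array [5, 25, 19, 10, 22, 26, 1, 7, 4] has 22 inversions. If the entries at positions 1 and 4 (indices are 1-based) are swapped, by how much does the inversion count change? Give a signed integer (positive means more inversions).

Positions 1 and 4 hold 5 and 10; after swapping, the array is [10, 25, 19, 5, 22, 26, 1, 7, 4].
For each element, count later entries that are smaller:
10: 4
25: 6
19: 4
5: 2
22: 3
26: 3
1: 0
7: 1
4: 0
Sum: 4 + 6 + 4 + 2 + 3 + 3 + 0 + 1 + 0 = 23
Change: 23 − 22 = +1

+1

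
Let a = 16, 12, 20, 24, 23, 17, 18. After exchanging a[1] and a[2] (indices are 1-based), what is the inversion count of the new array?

Positions 1 and 2 hold 16 and 12; after swapping, the array is [12, 16, 20, 24, 23, 17, 18].
For each element, count later entries that are smaller:
12 → none → 0
16 → none → 0
20 → 17, 18 → 2
24 → 23, 17, 18 → 3
23 → 17, 18 → 2
17 → none → 0
18 → none → 0
Sum: 0 + 0 + 2 + 3 + 2 + 0 + 0 = 7

There are 7 inversions.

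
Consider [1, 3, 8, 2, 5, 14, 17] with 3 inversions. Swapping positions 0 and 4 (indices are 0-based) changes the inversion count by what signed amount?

Positions 0 and 4 hold 1 and 5; after swapping, the array is [5, 3, 8, 2, 1, 14, 17].
For each element, count later entries that are smaller:
5 → 3, 2, 1 → 3
3 → 2, 1 → 2
8 → 2, 1 → 2
2 → 1 → 1
1 → none → 0
14 → none → 0
17 → none → 0
Sum: 3 + 2 + 2 + 1 + 0 + 0 + 0 = 8
Change: 8 − 3 = +5

+5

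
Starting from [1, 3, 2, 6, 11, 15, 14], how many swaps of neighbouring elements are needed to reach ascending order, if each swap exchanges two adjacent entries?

2

Minimum adjacent swaps = number of inversions (each swap of adjacent out-of-order elements removes one inversion and no swap can remove more).
Count inversions — for each element, later elements that are smaller:
1: none → 0
3: 2 → 1
2: none → 0
6: none → 0
11: none → 0
15: 14 → 1
14: none → 0
Total inversions: 0 + 1 + 0 + 0 + 0 + 1 + 0 = 2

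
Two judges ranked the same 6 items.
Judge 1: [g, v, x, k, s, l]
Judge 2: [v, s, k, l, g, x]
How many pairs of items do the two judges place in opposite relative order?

There are 8 discordant pairs.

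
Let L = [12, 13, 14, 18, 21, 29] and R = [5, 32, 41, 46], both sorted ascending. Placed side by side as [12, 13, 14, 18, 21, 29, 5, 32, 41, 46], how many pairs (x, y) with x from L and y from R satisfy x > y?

For each element r of the right run, count left-run elements greater than r:
r = 5: 12, 13, 14, 18, 21, 29 → 6
r = 32: none → 0
r = 41: none → 0
r = 46: none → 0
Cross-inversions: 6 + 0 + 0 + 0 = 6

There are 6 split inversions.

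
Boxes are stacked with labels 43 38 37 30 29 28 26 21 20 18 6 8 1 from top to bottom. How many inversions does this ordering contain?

Inversions: 77

Sweep left to right; for each value list the smaller values that follow it:
43 → 38, 37, 30, 29, 28, 26, 21, 20, 18, 6, 8, 1 → 12
38 → 37, 30, 29, 28, 26, 21, 20, 18, 6, 8, 1 → 11
37 → 30, 29, 28, 26, 21, 20, 18, 6, 8, 1 → 10
30 → 29, 28, 26, 21, 20, 18, 6, 8, 1 → 9
29 → 28, 26, 21, 20, 18, 6, 8, 1 → 8
28 → 26, 21, 20, 18, 6, 8, 1 → 7
26 → 21, 20, 18, 6, 8, 1 → 6
21 → 20, 18, 6, 8, 1 → 5
20 → 18, 6, 8, 1 → 4
18 → 6, 8, 1 → 3
6 → 1 → 1
8 → 1 → 1
1 → none → 0
Sum: 12 + 11 + 10 + 9 + 8 + 7 + 6 + 5 + 4 + 3 + 1 + 1 + 0 = 77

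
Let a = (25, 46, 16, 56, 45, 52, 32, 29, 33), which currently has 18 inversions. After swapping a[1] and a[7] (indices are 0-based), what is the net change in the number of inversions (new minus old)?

-5

Positions 1 and 7 hold 46 and 29; after swapping, the array is [25, 29, 16, 56, 45, 52, 32, 46, 33].
Element-by-element contributions:
25 → 16 → 1
29 → 16 → 1
16 → none → 0
56 → 45, 52, 32, 46, 33 → 5
45 → 32, 33 → 2
52 → 32, 46, 33 → 3
32 → none → 0
46 → 33 → 1
33 → none → 0
Sum: 1 + 1 + 0 + 5 + 2 + 3 + 0 + 1 + 0 = 13
Change: 13 − 18 = -5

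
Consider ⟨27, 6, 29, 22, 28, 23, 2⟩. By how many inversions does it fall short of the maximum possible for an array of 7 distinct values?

Maximum inversions for 7 distinct elements is C(7, 2) = 7·6/2 = 21.
Current inversions — for each element, count later smaller elements:
27: 4
6: 1
29: 4
22: 1
28: 2
23: 1
2: 0
Current total: 4 + 1 + 4 + 1 + 2 + 1 + 0 = 13
Shortfall: 21 − 13 = 8

8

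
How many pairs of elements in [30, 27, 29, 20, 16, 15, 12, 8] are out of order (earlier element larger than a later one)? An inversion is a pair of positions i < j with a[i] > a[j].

27

Sweep left to right; for each value list the smaller values that follow it:
30 → 27, 29, 20, 16, 15, 12, 8 → 7
27 → 20, 16, 15, 12, 8 → 5
29 → 20, 16, 15, 12, 8 → 5
20 → 16, 15, 12, 8 → 4
16 → 15, 12, 8 → 3
15 → 12, 8 → 2
12 → 8 → 1
8 → none → 0
Sum: 7 + 5 + 5 + 4 + 3 + 2 + 1 + 0 = 27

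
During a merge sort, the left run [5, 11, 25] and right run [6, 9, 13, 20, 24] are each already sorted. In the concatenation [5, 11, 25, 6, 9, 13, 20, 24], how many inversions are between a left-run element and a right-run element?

7

Take each right-half value and tally the left-half values above it:
r = 6: 11, 25 → 2
r = 9: 11, 25 → 2
r = 13: 25 → 1
r = 20: 25 → 1
r = 24: 25 → 1
Cross-inversions: 2 + 2 + 1 + 1 + 1 = 7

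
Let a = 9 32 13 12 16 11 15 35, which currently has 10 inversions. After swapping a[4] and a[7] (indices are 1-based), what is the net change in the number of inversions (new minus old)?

+1

Positions 4 and 7 hold 12 and 15; after swapping, the array is [9, 32, 13, 15, 16, 11, 12, 35].
Element-by-element contributions:
9 → none → 0
32 → 13, 15, 16, 11, 12 → 5
13 → 11, 12 → 2
15 → 11, 12 → 2
16 → 11, 12 → 2
11 → none → 0
12 → none → 0
35 → none → 0
Sum: 0 + 5 + 2 + 2 + 2 + 0 + 0 + 0 = 11
Change: 11 − 10 = +1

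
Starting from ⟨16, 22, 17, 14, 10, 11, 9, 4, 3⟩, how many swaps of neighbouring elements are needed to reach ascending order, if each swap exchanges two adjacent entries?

33

Minimum adjacent swaps = number of inversions (each swap of adjacent out-of-order elements removes one inversion and no swap can remove more).
Count inversions — for each element, later elements that are smaller:
16: 14, 10, 11, 9, 4, 3 → 6
22: 17, 14, 10, 11, 9, 4, 3 → 7
17: 14, 10, 11, 9, 4, 3 → 6
14: 10, 11, 9, 4, 3 → 5
10: 9, 4, 3 → 3
11: 9, 4, 3 → 3
9: 4, 3 → 2
4: 3 → 1
3: none → 0
Total inversions: 6 + 7 + 6 + 5 + 3 + 3 + 2 + 1 + 0 = 33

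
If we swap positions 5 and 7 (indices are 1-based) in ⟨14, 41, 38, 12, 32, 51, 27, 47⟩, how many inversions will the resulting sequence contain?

Inversions: 10

Positions 5 and 7 hold 32 and 27; after swapping, the array is [14, 41, 38, 12, 27, 51, 32, 47].
Element-by-element contributions:
14 → 12 → 1
41 → 38, 12, 27, 32 → 4
38 → 12, 27, 32 → 3
12 → none → 0
27 → none → 0
51 → 32, 47 → 2
32 → none → 0
47 → none → 0
Sum: 1 + 4 + 3 + 0 + 0 + 2 + 0 + 0 = 10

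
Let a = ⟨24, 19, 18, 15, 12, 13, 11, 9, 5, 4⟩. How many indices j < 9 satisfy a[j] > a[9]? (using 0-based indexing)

9

The element at index 9 is 4.
Elements before it: 24, 19, 18, 15, 12, 13, 11, 9, 5
Those larger than 4: 24, 19, 18, 15, 12, 13, 11, 9, 5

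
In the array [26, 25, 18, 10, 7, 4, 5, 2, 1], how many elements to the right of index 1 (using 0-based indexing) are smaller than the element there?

7

The element at index 1 is 25.
Elements after it: 18, 10, 7, 4, 5, 2, 1
Those smaller than 25: 18, 10, 7, 4, 5, 2, 1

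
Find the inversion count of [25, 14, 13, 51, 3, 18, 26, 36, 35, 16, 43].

There are 20 inversions.

Count, for each position, how many later elements it exceeds:
25 → 14, 13, 3, 18, 16 → 5
14 → 13, 3 → 2
13 → 3 → 1
51 → 3, 18, 26, 36, 35, 16, 43 → 7
3 → none → 0
18 → 16 → 1
26 → 16 → 1
36 → 35, 16 → 2
35 → 16 → 1
16 → none → 0
43 → none → 0
Sum: 5 + 2 + 1 + 7 + 0 + 1 + 1 + 2 + 1 + 0 + 0 = 20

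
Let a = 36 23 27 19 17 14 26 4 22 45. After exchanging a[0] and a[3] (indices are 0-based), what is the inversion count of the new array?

Positions 0 and 3 hold 36 and 19; after swapping, the array is [19, 23, 27, 36, 17, 14, 26, 4, 22, 45].
For each element, count later entries that are smaller:
19 → 17, 14, 4 → 3
23 → 17, 14, 4, 22 → 4
27 → 17, 14, 26, 4, 22 → 5
36 → 17, 14, 26, 4, 22 → 5
17 → 14, 4 → 2
14 → 4 → 1
26 → 4, 22 → 2
4 → none → 0
22 → none → 0
45 → none → 0
Sum: 3 + 4 + 5 + 5 + 2 + 1 + 2 + 0 + 0 + 0 = 22

There are 22 inversions.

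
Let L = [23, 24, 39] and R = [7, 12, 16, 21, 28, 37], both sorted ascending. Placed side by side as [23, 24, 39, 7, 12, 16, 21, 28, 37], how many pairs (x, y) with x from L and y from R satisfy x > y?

Split inversions: 14

Take each right-half value and tally the left-half values above it:
r = 7: 23, 24, 39 → 3
r = 12: 23, 24, 39 → 3
r = 16: 23, 24, 39 → 3
r = 21: 23, 24, 39 → 3
r = 28: 39 → 1
r = 37: 39 → 1
Cross-inversions: 3 + 3 + 3 + 3 + 1 + 1 = 14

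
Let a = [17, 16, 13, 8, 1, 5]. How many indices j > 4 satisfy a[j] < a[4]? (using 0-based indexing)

0

The element at index 4 is 1.
Elements after it: 5
None of them are smaller than 1.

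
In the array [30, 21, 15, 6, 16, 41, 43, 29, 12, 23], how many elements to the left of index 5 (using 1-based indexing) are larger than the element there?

2

The element at index 5 is 16.
Elements before it: 30, 21, 15, 6
Those larger than 16: 30, 21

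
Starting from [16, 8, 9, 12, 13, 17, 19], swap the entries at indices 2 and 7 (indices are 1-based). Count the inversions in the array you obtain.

13 inversions

Positions 2 and 7 hold 8 and 19; after swapping, the array is [16, 19, 9, 12, 13, 17, 8].
Sweep left to right; for each value list the smaller values that follow it:
16: 4
19: 5
9: 1
12: 1
13: 1
17: 1
8: 0
Sum: 4 + 5 + 1 + 1 + 1 + 1 + 0 = 13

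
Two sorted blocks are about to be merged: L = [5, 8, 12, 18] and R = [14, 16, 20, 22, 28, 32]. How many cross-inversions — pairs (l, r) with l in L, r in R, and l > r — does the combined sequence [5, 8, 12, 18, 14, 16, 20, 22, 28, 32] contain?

For each element r of the right run, count left-run elements greater than r:
r = 14: 18 → 1
r = 16: 18 → 1
r = 20: none → 0
r = 22: none → 0
r = 28: none → 0
r = 32: none → 0
Cross-inversions: 1 + 1 + 0 + 0 + 0 + 0 = 2

There are 2 cross-inversions.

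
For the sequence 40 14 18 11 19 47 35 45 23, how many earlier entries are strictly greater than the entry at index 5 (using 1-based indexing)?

1

The element at index 5 is 19.
Elements before it: 40, 14, 18, 11
Those larger than 19: 40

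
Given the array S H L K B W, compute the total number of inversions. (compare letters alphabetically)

Count, for each position, how many later elements it exceeds:
S → H, L, K, B → 4
H → B → 1
L → K, B → 2
K → B → 1
B → none → 0
W → none → 0
Sum: 4 + 1 + 2 + 1 + 0 + 0 = 8

8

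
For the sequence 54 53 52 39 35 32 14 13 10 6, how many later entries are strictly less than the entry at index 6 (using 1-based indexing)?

4

The element at index 6 is 32.
Elements after it: 14, 13, 10, 6
Those smaller than 32: 14, 13, 10, 6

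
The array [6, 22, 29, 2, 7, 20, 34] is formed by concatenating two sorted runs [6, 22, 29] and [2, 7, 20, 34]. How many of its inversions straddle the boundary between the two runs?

For each element r of the right run, count left-run elements greater than r:
r = 2: 6, 22, 29 → 3
r = 7: 22, 29 → 2
r = 20: 22, 29 → 2
r = 34: none → 0
Cross-inversions: 3 + 2 + 2 + 0 = 7

7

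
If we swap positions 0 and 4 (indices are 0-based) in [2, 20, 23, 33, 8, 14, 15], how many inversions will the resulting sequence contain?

There are 10 inversions.

Positions 0 and 4 hold 2 and 8; after swapping, the array is [8, 20, 23, 33, 2, 14, 15].
Count, for each position, how many later elements it exceeds:
8 → 2 → 1
20 → 2, 14, 15 → 3
23 → 2, 14, 15 → 3
33 → 2, 14, 15 → 3
2 → none → 0
14 → none → 0
15 → none → 0
Sum: 1 + 3 + 3 + 3 + 0 + 0 + 0 = 10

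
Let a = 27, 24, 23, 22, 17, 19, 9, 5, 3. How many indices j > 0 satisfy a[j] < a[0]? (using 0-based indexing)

The element at index 0 is 27.
Elements after it: 24, 23, 22, 17, 19, 9, 5, 3
Those smaller than 27: 24, 23, 22, 17, 19, 9, 5, 3

8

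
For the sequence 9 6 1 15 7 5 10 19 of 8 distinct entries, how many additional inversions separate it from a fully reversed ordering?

18 inversions short

Maximum inversions for 8 distinct elements is C(8, 2) = 8·7/2 = 28.
Current inversions — for each element, count later smaller elements:
9: 4
6: 2
1: 0
15: 3
7: 1
5: 0
10: 0
19: 0
Current total: 4 + 2 + 0 + 3 + 1 + 0 + 0 + 0 = 10
Shortfall: 28 − 10 = 18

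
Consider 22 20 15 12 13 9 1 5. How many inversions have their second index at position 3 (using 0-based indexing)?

The element at index 3 is 12.
Elements before it: 22, 20, 15
Those larger than 12: 22, 20, 15

3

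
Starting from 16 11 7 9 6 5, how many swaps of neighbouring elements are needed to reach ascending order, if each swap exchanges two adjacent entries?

There are 14 adjacent swaps.

The minimum number of adjacent swaps to sort an array equals its inversion count, since every such swap removes exactly one inversion.
Count inversions — for each element, later elements that are smaller:
16: 11, 7, 9, 6, 5 → 5
11: 7, 9, 6, 5 → 4
7: 6, 5 → 2
9: 6, 5 → 2
6: 5 → 1
5: none → 0
Total inversions: 5 + 4 + 2 + 2 + 1 + 0 = 14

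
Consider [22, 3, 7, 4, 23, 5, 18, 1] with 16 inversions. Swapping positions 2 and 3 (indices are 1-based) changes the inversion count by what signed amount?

+1

Positions 2 and 3 hold 3 and 7; after swapping, the array is [22, 7, 3, 4, 23, 5, 18, 1].
Sweep left to right; for each value list the smaller values that follow it:
22: 6
7: 4
3: 1
4: 1
23: 3
5: 1
18: 1
1: 0
Sum: 6 + 4 + 1 + 1 + 3 + 1 + 1 + 0 = 17
Change: 17 − 16 = +1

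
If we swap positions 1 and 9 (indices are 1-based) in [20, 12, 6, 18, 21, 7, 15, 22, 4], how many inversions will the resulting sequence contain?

8 inversions

Positions 1 and 9 hold 20 and 4; after swapping, the array is [4, 12, 6, 18, 21, 7, 15, 22, 20].
For each element, count later entries that are smaller:
4: 0
12: 2
6: 0
18: 2
21: 3
7: 0
15: 0
22: 1
20: 0
Sum: 0 + 2 + 0 + 2 + 3 + 0 + 0 + 1 + 0 = 8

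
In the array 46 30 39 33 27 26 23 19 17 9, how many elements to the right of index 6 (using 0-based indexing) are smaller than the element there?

The element at index 6 is 23.
Elements after it: 19, 17, 9
Those smaller than 23: 19, 17, 9

3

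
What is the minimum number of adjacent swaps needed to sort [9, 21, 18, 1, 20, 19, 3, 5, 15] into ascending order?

There are 21 swaps.

Minimum adjacent swaps = number of inversions (each swap of adjacent out-of-order elements removes one inversion and no swap can remove more).
Count inversions — for each element, later elements that are smaller:
9: 1, 3, 5 → 3
21: 18, 1, 20, 19, 3, 5, 15 → 7
18: 1, 3, 5, 15 → 4
1: none → 0
20: 19, 3, 5, 15 → 4
19: 3, 5, 15 → 3
3: none → 0
5: none → 0
15: none → 0
Total inversions: 3 + 7 + 4 + 0 + 4 + 3 + 0 + 0 + 0 = 21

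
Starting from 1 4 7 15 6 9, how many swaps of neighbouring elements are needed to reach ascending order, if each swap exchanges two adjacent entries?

Swaps: 3

The minimum number of adjacent swaps to sort an array equals its inversion count, since every such swap removes exactly one inversion.
Count inversions — for each element, later elements that are smaller:
1: none → 0
4: none → 0
7: 6 → 1
15: 6, 9 → 2
6: none → 0
9: none → 0
Total inversions: 0 + 0 + 1 + 2 + 0 + 0 = 3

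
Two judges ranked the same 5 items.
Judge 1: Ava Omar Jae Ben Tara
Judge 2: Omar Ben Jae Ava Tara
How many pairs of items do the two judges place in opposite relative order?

Assign each item its position (1..5) in the first ordering, then rewrite the second ordering as that position sequence:
positions: Ava→1, Omar→2, Jae→3, Ben→4, Tara→5
second ordering as positions: [2, 4, 3, 1, 5]
Discordant pairs = inversions in this position sequence.
2: 1 → 1
4: 3, 1 → 2
3: 1 → 1
1: 0
5: 0
Total: 1 + 2 + 1 + 0 + 0 = 4

4 discordant pairs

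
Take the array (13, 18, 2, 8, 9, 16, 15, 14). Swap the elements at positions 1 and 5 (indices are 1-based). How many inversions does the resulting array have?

Positions 1 and 5 hold 13 and 9; after swapping, the array is [9, 18, 2, 8, 13, 16, 15, 14].
Count, for each position, how many later elements it exceeds:
9: 2
18: 6
2: 0
8: 0
13: 0
16: 2
15: 1
14: 0
Sum: 2 + 6 + 0 + 0 + 0 + 2 + 1 + 0 = 11

11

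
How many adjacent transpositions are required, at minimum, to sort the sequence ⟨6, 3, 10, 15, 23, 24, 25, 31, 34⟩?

Each adjacent swap fixes exactly one inversion, so the minimum swap count equals the number of inversions.
Count inversions — for each element, later elements that are smaller:
6: 3 → 1
3: none → 0
10: none → 0
15: none → 0
23: none → 0
24: none → 0
25: none → 0
31: none → 0
34: none → 0
Total inversions: 1 + 0 + 0 + 0 + 0 + 0 + 0 + 0 + 0 = 1

1 adjacent swap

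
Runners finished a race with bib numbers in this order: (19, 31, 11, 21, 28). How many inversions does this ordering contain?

4 out-of-order pairs

Inversion pairs (indices are 0-based):
(0,2): 19 > 11
(1,2): 31 > 11
(1,3): 31 > 21
(1,4): 31 > 28
That's 4 pairs.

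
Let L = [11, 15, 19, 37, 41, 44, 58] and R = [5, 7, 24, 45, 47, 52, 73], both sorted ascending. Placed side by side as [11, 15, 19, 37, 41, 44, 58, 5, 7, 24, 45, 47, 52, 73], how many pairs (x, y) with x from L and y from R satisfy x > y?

Split inversions: 21

Count, for every r in R, how many entries of L exceed r:
r = 5: 11, 15, 19, 37, 41, 44, 58 → 7
r = 7: 11, 15, 19, 37, 41, 44, 58 → 7
r = 24: 37, 41, 44, 58 → 4
r = 45: 58 → 1
r = 47: 58 → 1
r = 52: 58 → 1
r = 73: none → 0
Cross-inversions: 7 + 7 + 4 + 1 + 1 + 1 + 0 = 21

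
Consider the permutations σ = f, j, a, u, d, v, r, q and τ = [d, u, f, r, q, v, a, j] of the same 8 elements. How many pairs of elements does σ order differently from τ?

Assign each item its position (1..8) in the first ordering, then rewrite the second ordering as that position sequence:
positions: f→1, j→2, a→3, u→4, d→5, v→6, r→7, q→8
second ordering as positions: [5, 4, 1, 7, 8, 6, 3, 2]
Discordant pairs = inversions in this position sequence.
5: 4, 1, 3, 2 → 4
4: 1, 3, 2 → 3
1: 0
7: 6, 3, 2 → 3
8: 6, 3, 2 → 3
6: 3, 2 → 2
3: 2 → 1
2: 0
Total: 4 + 3 + 0 + 3 + 3 + 2 + 1 + 0 = 16

16 discordant pairs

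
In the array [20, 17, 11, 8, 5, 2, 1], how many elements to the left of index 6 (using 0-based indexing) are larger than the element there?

The element at index 6 is 1.
Elements before it: 20, 17, 11, 8, 5, 2
Those larger than 1: 20, 17, 11, 8, 5, 2

6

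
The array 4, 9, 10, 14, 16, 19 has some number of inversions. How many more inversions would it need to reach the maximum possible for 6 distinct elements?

15 inversions short

Maximum inversions for 6 distinct elements is C(6, 2) = 6·5/2 = 15.
Current inversions — for each element, count later smaller elements:
4: 0
9: 0
10: 0
14: 0
16: 0
19: 0
Current total: 0 + 0 + 0 + 0 + 0 + 0 = 0
Shortfall: 15 − 0 = 15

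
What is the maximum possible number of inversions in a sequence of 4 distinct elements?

6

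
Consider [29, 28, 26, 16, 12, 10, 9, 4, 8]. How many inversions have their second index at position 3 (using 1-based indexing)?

The element at index 3 is 26.
Elements before it: 29, 28
Those larger than 26: 29, 28

2 such elements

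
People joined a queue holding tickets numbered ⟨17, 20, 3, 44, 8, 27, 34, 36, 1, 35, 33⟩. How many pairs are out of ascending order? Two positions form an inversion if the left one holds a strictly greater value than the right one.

Element-by-element contributions:
17 → 3, 8, 1 → 3
20 → 3, 8, 1 → 3
3 → 1 → 1
44 → 8, 27, 34, 36, 1, 35, 33 → 7
8 → 1 → 1
27 → 1 → 1
34 → 1, 33 → 2
36 → 1, 35, 33 → 3
1 → none → 0
35 → 33 → 1
33 → none → 0
Sum: 3 + 3 + 1 + 7 + 1 + 1 + 2 + 3 + 0 + 1 + 0 = 22

22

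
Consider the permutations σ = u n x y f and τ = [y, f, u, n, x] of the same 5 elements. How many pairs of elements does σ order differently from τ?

6

Assign each item its position (1..5) in the first ordering, then rewrite the second ordering as that position sequence:
positions: u→1, n→2, x→3, y→4, f→5
second ordering as positions: [4, 5, 1, 2, 3]
Discordant pairs = inversions in this position sequence.
4: 1, 2, 3 → 3
5: 1, 2, 3 → 3
1: 0
2: 0
3: 0
Total: 3 + 3 + 0 + 0 + 0 = 6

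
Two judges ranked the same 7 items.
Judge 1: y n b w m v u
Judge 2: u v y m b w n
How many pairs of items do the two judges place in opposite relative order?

16

Assign each item its position (1..7) in the first ordering, then rewrite the second ordering as that position sequence:
positions: y→1, n→2, b→3, w→4, m→5, v→6, u→7
second ordering as positions: [7, 6, 1, 5, 3, 4, 2]
Discordant pairs = inversions in this position sequence.
7: 6, 1, 5, 3, 4, 2 → 6
6: 1, 5, 3, 4, 2 → 5
1: 0
5: 3, 4, 2 → 3
3: 2 → 1
4: 2 → 1
2: 0
Total: 6 + 5 + 0 + 3 + 1 + 1 + 0 = 16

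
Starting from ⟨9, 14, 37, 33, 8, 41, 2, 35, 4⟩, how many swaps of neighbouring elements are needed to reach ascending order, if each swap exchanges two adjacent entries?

20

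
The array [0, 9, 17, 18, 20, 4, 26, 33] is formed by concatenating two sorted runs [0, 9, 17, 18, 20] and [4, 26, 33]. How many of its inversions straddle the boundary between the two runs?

4 split inversions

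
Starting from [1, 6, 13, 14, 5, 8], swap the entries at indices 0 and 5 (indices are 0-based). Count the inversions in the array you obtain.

10

Positions 0 and 5 hold 1 and 8; after swapping, the array is [8, 6, 13, 14, 5, 1].
Count, for each position, how many later elements it exceeds:
8 → 6, 5, 1 → 3
6 → 5, 1 → 2
13 → 5, 1 → 2
14 → 5, 1 → 2
5 → 1 → 1
1 → none → 0
Sum: 3 + 2 + 2 + 2 + 1 + 0 = 10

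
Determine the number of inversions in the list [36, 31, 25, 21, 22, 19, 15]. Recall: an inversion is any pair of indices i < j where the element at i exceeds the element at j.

Count, for each position, how many later elements it exceeds:
36 → 31, 25, 21, 22, 19, 15 → 6
31 → 25, 21, 22, 19, 15 → 5
25 → 21, 22, 19, 15 → 4
21 → 19, 15 → 2
22 → 19, 15 → 2
19 → 15 → 1
15 → none → 0
Sum: 6 + 5 + 4 + 2 + 2 + 1 + 0 = 20

20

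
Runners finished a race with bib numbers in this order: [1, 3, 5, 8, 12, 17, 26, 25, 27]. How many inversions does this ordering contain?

Inversions: 1

Count, for each position, how many later elements it exceeds:
1 → none → 0
3 → none → 0
5 → none → 0
8 → none → 0
12 → none → 0
17 → none → 0
26 → 25 → 1
25 → none → 0
27 → none → 0
Sum: 0 + 0 + 0 + 0 + 0 + 0 + 1 + 0 + 0 = 1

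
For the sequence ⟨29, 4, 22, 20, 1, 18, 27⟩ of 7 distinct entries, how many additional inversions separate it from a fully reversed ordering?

Maximum inversions for 7 distinct elements is C(7, 2) = 7·6/2 = 21.
Current inversions — for each element, count later smaller elements:
29: 6
4: 1
22: 3
20: 2
1: 0
18: 0
27: 0
Current total: 6 + 1 + 3 + 2 + 0 + 0 + 0 = 12
Shortfall: 21 − 12 = 9

9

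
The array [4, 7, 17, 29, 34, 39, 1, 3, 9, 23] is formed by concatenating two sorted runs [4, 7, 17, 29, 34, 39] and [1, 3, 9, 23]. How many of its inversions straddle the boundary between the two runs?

19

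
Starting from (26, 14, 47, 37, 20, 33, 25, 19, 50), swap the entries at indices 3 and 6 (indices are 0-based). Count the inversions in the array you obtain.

Positions 3 and 6 hold 37 and 25; after swapping, the array is [26, 14, 47, 25, 20, 33, 37, 19, 50].
Count, for each position, how many later elements it exceeds:
26 → 14, 25, 20, 19 → 4
14 → none → 0
47 → 25, 20, 33, 37, 19 → 5
25 → 20, 19 → 2
20 → 19 → 1
33 → 19 → 1
37 → 19 → 1
19 → none → 0
50 → none → 0
Sum: 4 + 0 + 5 + 2 + 1 + 1 + 1 + 0 + 0 = 14

14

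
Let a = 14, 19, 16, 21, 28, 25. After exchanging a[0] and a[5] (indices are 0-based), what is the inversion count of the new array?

9

Positions 0 and 5 hold 14 and 25; after swapping, the array is [25, 19, 16, 21, 28, 14].
Count, for each position, how many later elements it exceeds:
25 → 19, 16, 21, 14 → 4
19 → 16, 14 → 2
16 → 14 → 1
21 → 14 → 1
28 → 14 → 1
14 → none → 0
Sum: 4 + 2 + 1 + 1 + 1 + 0 = 9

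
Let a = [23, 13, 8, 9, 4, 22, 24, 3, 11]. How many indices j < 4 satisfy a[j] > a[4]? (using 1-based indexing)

2

The element at index 4 is 9.
Elements before it: 23, 13, 8
Those larger than 9: 23, 13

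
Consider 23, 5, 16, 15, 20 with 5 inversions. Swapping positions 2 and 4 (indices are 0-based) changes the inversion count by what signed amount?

Positions 2 and 4 hold 16 and 20; after swapping, the array is [23, 5, 20, 15, 16].
Sweep left to right; for each value list the smaller values that follow it:
23 → 5, 20, 15, 16 → 4
5 → none → 0
20 → 15, 16 → 2
15 → none → 0
16 → none → 0
Sum: 4 + 0 + 2 + 0 + 0 = 6
Change: 6 − 5 = +1

+1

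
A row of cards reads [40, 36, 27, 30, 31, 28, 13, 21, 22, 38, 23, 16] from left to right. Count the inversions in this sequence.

47 inversions

For each element, count later entries that are smaller:
40 → 36, 27, 30, 31, 28, 13, 21, 22, 38, 23, 16 → 11
36 → 27, 30, 31, 28, 13, 21, 22, 23, 16 → 9
27 → 13, 21, 22, 23, 16 → 5
30 → 28, 13, 21, 22, 23, 16 → 6
31 → 28, 13, 21, 22, 23, 16 → 6
28 → 13, 21, 22, 23, 16 → 5
13 → none → 0
21 → 16 → 1
22 → 16 → 1
38 → 23, 16 → 2
23 → 16 → 1
16 → none → 0
Sum: 11 + 9 + 5 + 6 + 6 + 5 + 0 + 1 + 1 + 2 + 1 + 0 = 47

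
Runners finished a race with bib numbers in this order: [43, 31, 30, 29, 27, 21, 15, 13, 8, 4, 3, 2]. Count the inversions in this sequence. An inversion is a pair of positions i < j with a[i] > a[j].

Count, for each position, how many later elements it exceeds:
43 → 31, 30, 29, 27, 21, 15, 13, 8, 4, 3, 2 → 11
31 → 30, 29, 27, 21, 15, 13, 8, 4, 3, 2 → 10
30 → 29, 27, 21, 15, 13, 8, 4, 3, 2 → 9
29 → 27, 21, 15, 13, 8, 4, 3, 2 → 8
27 → 21, 15, 13, 8, 4, 3, 2 → 7
21 → 15, 13, 8, 4, 3, 2 → 6
15 → 13, 8, 4, 3, 2 → 5
13 → 8, 4, 3, 2 → 4
8 → 4, 3, 2 → 3
4 → 3, 2 → 2
3 → 2 → 1
2 → none → 0
Sum: 11 + 10 + 9 + 8 + 7 + 6 + 5 + 4 + 3 + 2 + 1 + 0 = 66

66 inversions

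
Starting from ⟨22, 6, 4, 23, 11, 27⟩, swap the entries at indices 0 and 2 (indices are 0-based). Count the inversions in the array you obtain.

Inversions: 2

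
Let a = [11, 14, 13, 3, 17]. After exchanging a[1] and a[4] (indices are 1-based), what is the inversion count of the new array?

3 inversions

Positions 1 and 4 hold 11 and 3; after swapping, the array is [3, 14, 13, 11, 17].
Count, for each position, how many later elements it exceeds:
3: 0
14: 2
13: 1
11: 0
17: 0
Sum: 0 + 2 + 1 + 0 + 0 = 3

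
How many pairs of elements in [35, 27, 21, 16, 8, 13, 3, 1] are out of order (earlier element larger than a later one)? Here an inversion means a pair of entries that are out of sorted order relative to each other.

Sweep left to right; for each value list the smaller values that follow it:
35: 7
27: 6
21: 5
16: 4
8: 2
13: 2
3: 1
1: 0
Sum: 7 + 6 + 5 + 4 + 2 + 2 + 1 + 0 = 27

27 out-of-order pairs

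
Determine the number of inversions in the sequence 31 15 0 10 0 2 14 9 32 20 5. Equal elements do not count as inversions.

Out-of-order pairs: 26

For each element, count later entries that are smaller:
31: 9
15: 7
0: 0
10: 4
0: 0
2: 0
14: 2
9: 1
32: 2
20: 1
5: 0
Sum: 9 + 7 + 0 + 4 + 0 + 0 + 2 + 1 + 2 + 1 + 0 = 26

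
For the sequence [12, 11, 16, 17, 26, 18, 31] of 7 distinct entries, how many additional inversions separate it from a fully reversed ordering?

Maximum inversions for 7 distinct elements is C(7, 2) = 7·6/2 = 21.
Current inversions — for each element, count later smaller elements:
12: 1
11: 0
16: 0
17: 0
26: 1
18: 0
31: 0
Current total: 1 + 0 + 0 + 0 + 1 + 0 + 0 = 2
Shortfall: 21 − 2 = 19

19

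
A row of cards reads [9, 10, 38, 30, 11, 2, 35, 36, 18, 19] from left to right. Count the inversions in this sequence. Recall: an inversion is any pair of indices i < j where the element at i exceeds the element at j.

Count, for each position, how many later elements it exceeds:
9 → 2 → 1
10 → 2 → 1
38 → 30, 11, 2, 35, 36, 18, 19 → 7
30 → 11, 2, 18, 19 → 4
11 → 2 → 1
2 → none → 0
35 → 18, 19 → 2
36 → 18, 19 → 2
18 → none → 0
19 → none → 0
Sum: 1 + 1 + 7 + 4 + 1 + 0 + 2 + 2 + 0 + 0 = 18

18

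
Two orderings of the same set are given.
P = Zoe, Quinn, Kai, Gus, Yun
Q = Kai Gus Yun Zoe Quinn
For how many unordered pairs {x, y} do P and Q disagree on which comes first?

Assign each item its position (1..5) in the first ordering, then rewrite the second ordering as that position sequence:
positions: Zoe→1, Quinn→2, Kai→3, Gus→4, Yun→5
second ordering as positions: [3, 4, 5, 1, 2]
Discordant pairs = inversions in this position sequence.
3: 1, 2 → 2
4: 1, 2 → 2
5: 1, 2 → 2
1: 0
2: 0
Total: 2 + 2 + 2 + 0 + 0 = 6

Disagreeing pairs: 6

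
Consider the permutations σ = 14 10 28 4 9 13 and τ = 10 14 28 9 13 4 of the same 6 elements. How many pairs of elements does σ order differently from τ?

Assign each item its position (1..6) in the first ordering, then rewrite the second ordering as that position sequence:
positions: 14→1, 10→2, 28→3, 4→4, 9→5, 13→6
second ordering as positions: [2, 1, 3, 5, 6, 4]
Discordant pairs = inversions in this position sequence.
2: 1 → 1
1: 0
3: 0
5: 4 → 1
6: 4 → 1
4: 0
Total: 1 + 0 + 0 + 1 + 1 + 0 = 3

3 discordant pairs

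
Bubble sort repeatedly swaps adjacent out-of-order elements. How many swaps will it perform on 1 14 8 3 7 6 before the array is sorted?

Swaps: 8

Each adjacent swap fixes exactly one inversion, so the minimum swap count equals the number of inversions.
Count inversions — for each element, later elements that are smaller:
1: none → 0
14: 8, 3, 7, 6 → 4
8: 3, 7, 6 → 3
3: none → 0
7: 6 → 1
6: none → 0
Total inversions: 0 + 4 + 3 + 0 + 1 + 0 = 8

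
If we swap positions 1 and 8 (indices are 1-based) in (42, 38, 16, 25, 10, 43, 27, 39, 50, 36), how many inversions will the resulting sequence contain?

Inversions: 18

Positions 1 and 8 hold 42 and 39; after swapping, the array is [39, 38, 16, 25, 10, 43, 27, 42, 50, 36].
Element-by-element contributions:
39: 6
38: 5
16: 1
25: 1
10: 0
43: 3
27: 0
42: 1
50: 1
36: 0
Sum: 6 + 5 + 1 + 1 + 0 + 3 + 0 + 1 + 1 + 0 = 18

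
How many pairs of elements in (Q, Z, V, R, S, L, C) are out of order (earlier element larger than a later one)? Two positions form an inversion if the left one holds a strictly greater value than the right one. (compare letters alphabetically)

Element-by-element contributions:
Q → L, C → 2
Z → V, R, S, L, C → 5
V → R, S, L, C → 4
R → L, C → 2
S → L, C → 2
L → C → 1
C → none → 0
Sum: 2 + 5 + 4 + 2 + 2 + 1 + 0 = 16

16 inversions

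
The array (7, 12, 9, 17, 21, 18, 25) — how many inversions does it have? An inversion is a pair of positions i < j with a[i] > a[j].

Listing every pair i<j with a[i]>a[j] (using 1-based positions):
(2,3): 12 > 9
(5,6): 21 > 18
That's 2 pairs.

2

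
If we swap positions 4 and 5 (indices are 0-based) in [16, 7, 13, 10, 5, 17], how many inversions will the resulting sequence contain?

Positions 4 and 5 hold 5 and 17; after swapping, the array is [16, 7, 13, 10, 17, 5].
Count, for each position, how many later elements it exceeds:
16 → 7, 13, 10, 5 → 4
7 → 5 → 1
13 → 10, 5 → 2
10 → 5 → 1
17 → 5 → 1
5 → none → 0
Sum: 4 + 1 + 2 + 1 + 1 + 0 = 9

9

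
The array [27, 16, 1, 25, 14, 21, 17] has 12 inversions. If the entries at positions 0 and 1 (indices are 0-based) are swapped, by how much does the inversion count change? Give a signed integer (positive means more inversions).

Positions 0 and 1 hold 27 and 16; after swapping, the array is [16, 27, 1, 25, 14, 21, 17].
Element-by-element contributions:
16 → 1, 14 → 2
27 → 1, 25, 14, 21, 17 → 5
1 → none → 0
25 → 14, 21, 17 → 3
14 → none → 0
21 → 17 → 1
17 → none → 0
Sum: 2 + 5 + 0 + 3 + 0 + 1 + 0 = 11
Change: 11 − 12 = -1

-1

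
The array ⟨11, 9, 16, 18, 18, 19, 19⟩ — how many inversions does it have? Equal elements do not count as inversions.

Count, for each position, how many later elements it exceeds:
11: 1
9: 0
16: 0
18: 0
18: 0
19: 0
19: 0
Sum: 1 + 0 + 0 + 0 + 0 + 0 + 0 = 1

1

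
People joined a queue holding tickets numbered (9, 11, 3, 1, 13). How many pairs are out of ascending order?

5 out-of-order pairs

Inversion pairs (indices are 1-based):
(1,3): 9 > 3
(1,4): 9 > 1
(2,3): 11 > 3
(2,4): 11 > 1
(3,4): 3 > 1
That's 5 pairs.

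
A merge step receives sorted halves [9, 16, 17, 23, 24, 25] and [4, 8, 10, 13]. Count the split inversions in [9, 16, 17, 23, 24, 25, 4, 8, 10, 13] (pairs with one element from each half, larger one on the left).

22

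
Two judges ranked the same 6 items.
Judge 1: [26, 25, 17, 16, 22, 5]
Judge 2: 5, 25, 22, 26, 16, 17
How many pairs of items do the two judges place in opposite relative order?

10

Assign each item its position (1..6) in the first ordering, then rewrite the second ordering as that position sequence:
positions: 26→1, 25→2, 17→3, 16→4, 22→5, 5→6
second ordering as positions: [6, 2, 5, 1, 4, 3]
Discordant pairs = inversions in this position sequence.
6: 2, 5, 1, 4, 3 → 5
2: 1 → 1
5: 1, 4, 3 → 3
1: 0
4: 3 → 1
3: 0
Total: 5 + 1 + 3 + 0 + 1 + 0 = 10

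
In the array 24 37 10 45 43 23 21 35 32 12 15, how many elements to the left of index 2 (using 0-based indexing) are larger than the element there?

The element at index 2 is 10.
Elements before it: 24, 37
Those larger than 10: 24, 37

2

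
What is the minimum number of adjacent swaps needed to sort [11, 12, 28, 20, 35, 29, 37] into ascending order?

2

The minimum number of adjacent swaps to sort an array equals its inversion count, since every such swap removes exactly one inversion.
Count inversions — for each element, later elements that are smaller:
11: none → 0
12: none → 0
28: 20 → 1
20: none → 0
35: 29 → 1
29: none → 0
37: none → 0
Total inversions: 0 + 0 + 1 + 0 + 1 + 0 + 0 = 2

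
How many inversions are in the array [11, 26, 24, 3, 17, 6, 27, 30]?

For each element, count later entries that are smaller:
11 → 3, 6 → 2
26 → 24, 3, 17, 6 → 4
24 → 3, 17, 6 → 3
3 → none → 0
17 → 6 → 1
6 → none → 0
27 → none → 0
30 → none → 0
Sum: 2 + 4 + 3 + 0 + 1 + 0 + 0 + 0 = 10

Out-of-order pairs: 10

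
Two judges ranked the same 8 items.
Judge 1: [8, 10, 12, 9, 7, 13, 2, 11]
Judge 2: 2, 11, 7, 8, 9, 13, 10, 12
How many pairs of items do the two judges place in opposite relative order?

20 discordant pairs

Assign each item its position (1..8) in the first ordering, then rewrite the second ordering as that position sequence:
positions: 8→1, 10→2, 12→3, 9→4, 7→5, 13→6, 2→7, 11→8
second ordering as positions: [7, 8, 5, 1, 4, 6, 2, 3]
Discordant pairs = inversions in this position sequence.
7: 5, 1, 4, 6, 2, 3 → 6
8: 5, 1, 4, 6, 2, 3 → 6
5: 1, 4, 2, 3 → 4
1: 0
4: 2, 3 → 2
6: 2, 3 → 2
2: 0
3: 0
Total: 6 + 6 + 4 + 0 + 2 + 2 + 0 + 0 = 20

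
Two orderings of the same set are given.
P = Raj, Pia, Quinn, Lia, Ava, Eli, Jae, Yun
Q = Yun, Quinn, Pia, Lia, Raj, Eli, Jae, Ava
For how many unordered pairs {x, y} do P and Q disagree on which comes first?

Assign each item its position (1..8) in the first ordering, then rewrite the second ordering as that position sequence:
positions: Raj→1, Pia→2, Quinn→3, Lia→4, Ava→5, Eli→6, Jae→7, Yun→8
second ordering as positions: [8, 3, 2, 4, 1, 6, 7, 5]
Discordant pairs = inversions in this position sequence.
8: 3, 2, 4, 1, 6, 7, 5 → 7
3: 2, 1 → 2
2: 1 → 1
4: 1 → 1
1: 0
6: 5 → 1
7: 5 → 1
5: 0
Total: 7 + 2 + 1 + 1 + 0 + 1 + 1 + 0 = 13

13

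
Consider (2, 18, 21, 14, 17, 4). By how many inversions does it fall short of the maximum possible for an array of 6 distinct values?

Maximum inversions for 6 distinct elements is C(6, 2) = 6·5/2 = 15.
Current inversions — for each element, count later smaller elements:
2: 0
18: 3
21: 3
14: 1
17: 1
4: 0
Current total: 0 + 3 + 3 + 1 + 1 + 0 = 8
Shortfall: 15 − 8 = 7

7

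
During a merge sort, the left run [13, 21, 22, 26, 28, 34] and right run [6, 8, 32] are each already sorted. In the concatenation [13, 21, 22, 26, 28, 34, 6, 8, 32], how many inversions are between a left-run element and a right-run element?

13

Count, for every r in R, how many entries of L exceed r:
r = 6: 13, 21, 22, 26, 28, 34 → 6
r = 8: 13, 21, 22, 26, 28, 34 → 6
r = 32: 34 → 1
Cross-inversions: 6 + 6 + 1 = 13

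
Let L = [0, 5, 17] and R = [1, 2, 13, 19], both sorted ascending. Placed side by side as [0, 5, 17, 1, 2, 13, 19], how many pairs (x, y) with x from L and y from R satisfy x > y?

Split inversions: 5

Count, for every r in R, how many entries of L exceed r:
r = 1: 5, 17 → 2
r = 2: 5, 17 → 2
r = 13: 17 → 1
r = 19: none → 0
Cross-inversions: 2 + 2 + 1 + 0 = 5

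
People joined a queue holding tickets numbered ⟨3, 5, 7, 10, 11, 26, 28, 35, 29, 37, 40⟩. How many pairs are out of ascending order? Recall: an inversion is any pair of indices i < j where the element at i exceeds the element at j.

Sweep left to right; for each value list the smaller values that follow it:
3: 0
5: 0
7: 0
10: 0
11: 0
26: 0
28: 0
35: 1
29: 0
37: 0
40: 0
Sum: 0 + 0 + 0 + 0 + 0 + 0 + 0 + 1 + 0 + 0 + 0 = 1

1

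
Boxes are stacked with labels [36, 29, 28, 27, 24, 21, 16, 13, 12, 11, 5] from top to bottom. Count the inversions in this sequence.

Element-by-element contributions:
36: 10
29: 9
28: 8
27: 7
24: 6
21: 5
16: 4
13: 3
12: 2
11: 1
5: 0
Sum: 10 + 9 + 8 + 7 + 6 + 5 + 4 + 3 + 2 + 1 + 0 = 55

55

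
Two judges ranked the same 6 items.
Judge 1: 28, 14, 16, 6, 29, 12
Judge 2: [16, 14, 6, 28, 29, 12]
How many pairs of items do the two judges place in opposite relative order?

Assign each item its position (1..6) in the first ordering, then rewrite the second ordering as that position sequence:
positions: 28→1, 14→2, 16→3, 6→4, 29→5, 12→6
second ordering as positions: [3, 2, 4, 1, 5, 6]
Discordant pairs = inversions in this position sequence.
3: 2, 1 → 2
2: 1 → 1
4: 1 → 1
1: 0
5: 0
6: 0
Total: 2 + 1 + 1 + 0 + 0 + 0 = 4

4 discordant pairs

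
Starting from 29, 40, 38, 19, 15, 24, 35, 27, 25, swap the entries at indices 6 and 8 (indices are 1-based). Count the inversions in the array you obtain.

Positions 6 and 8 hold 24 and 27; after swapping, the array is [29, 40, 38, 19, 15, 27, 35, 24, 25].
Count, for each position, how many later elements it exceeds:
29: 5
40: 7
38: 6
19: 1
15: 0
27: 2
35: 2
24: 0
25: 0
Sum: 5 + 7 + 6 + 1 + 0 + 2 + 2 + 0 + 0 = 23

Inversions: 23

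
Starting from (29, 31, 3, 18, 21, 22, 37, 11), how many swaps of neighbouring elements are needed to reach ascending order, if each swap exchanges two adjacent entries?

There are 14 swaps.

Minimum adjacent swaps = number of inversions (each swap of adjacent out-of-order elements removes one inversion and no swap can remove more).
Count inversions — for each element, later elements that are smaller:
29: 3, 18, 21, 22, 11 → 5
31: 3, 18, 21, 22, 11 → 5
3: none → 0
18: 11 → 1
21: 11 → 1
22: 11 → 1
37: 11 → 1
11: none → 0
Total inversions: 5 + 5 + 0 + 1 + 1 + 1 + 1 + 0 = 14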